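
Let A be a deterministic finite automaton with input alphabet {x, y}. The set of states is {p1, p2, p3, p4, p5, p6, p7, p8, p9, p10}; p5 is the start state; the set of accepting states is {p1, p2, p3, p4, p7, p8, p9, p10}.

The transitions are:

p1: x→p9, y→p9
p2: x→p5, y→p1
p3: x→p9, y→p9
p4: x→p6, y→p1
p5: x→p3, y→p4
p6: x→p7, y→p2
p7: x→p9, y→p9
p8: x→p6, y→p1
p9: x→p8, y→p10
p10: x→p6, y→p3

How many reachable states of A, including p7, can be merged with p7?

All states are reachable from the start state.
Initial partition by acceptance: {p1,p2,p3,p4,p7,p8,p9,p10} | {p5,p6}.
On input x, block {p1,p2,p3,p4,p7,p8,p9,p10} splits into {p1,p3,p7,p9} and {p2,p4,p8,p10}.
On input x, block {p1,p3,p7,p9} splits into {p1,p3,p7} and {p9}.
The partition is now stable with 4 blocks: {p1,p3,p7} | {p5,p6} | {p2,p4,p8,p10} | {p9}.
The equivalence class containing p7 is {p1,p3,p7}, of size 3.

3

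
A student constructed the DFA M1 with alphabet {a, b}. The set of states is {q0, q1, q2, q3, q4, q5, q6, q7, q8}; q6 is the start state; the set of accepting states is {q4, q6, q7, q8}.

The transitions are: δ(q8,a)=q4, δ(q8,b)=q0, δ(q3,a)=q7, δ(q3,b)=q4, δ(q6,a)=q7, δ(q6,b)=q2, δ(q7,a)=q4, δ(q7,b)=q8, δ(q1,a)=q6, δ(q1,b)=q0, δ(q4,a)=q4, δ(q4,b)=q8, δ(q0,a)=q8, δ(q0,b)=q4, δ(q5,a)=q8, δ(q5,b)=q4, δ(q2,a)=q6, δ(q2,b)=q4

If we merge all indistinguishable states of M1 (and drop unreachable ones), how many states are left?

3

First remove the unreachable states {q1,q3,q5}; 6 states remain.
P0 = {q4,q6,q7,q8} | {q0,q2}.
Split {q4,q6,q7,q8} by δ(·,b) → {q4,q7} and {q6,q8}.
The partition is now stable with 3 blocks: {q4,q7} | {q0,q2} | {q6,q8}.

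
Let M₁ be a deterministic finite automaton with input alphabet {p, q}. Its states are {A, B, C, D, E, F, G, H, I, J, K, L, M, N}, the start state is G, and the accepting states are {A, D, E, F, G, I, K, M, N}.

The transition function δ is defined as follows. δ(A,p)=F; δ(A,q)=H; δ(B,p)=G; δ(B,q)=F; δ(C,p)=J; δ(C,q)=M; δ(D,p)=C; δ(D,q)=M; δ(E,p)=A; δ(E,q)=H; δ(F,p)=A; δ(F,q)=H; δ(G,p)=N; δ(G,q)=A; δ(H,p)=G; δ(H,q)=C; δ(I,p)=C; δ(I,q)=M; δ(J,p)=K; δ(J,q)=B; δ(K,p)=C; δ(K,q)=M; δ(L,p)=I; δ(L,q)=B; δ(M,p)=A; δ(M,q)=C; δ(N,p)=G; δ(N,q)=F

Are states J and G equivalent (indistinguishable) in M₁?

No

Reachable states from the start: {A,B,C,F,G,H,J,K,M,N}. Unreachable: {D,E,I,L} — drop them.
Initial partition by acceptance: {A,F,G,K,M,N} | {B,C,H,J}.
Refine {A,F,G,K,M,N} on symbol p: members go to different blocks, giving {A,F,G,M,N} and {K}.
On input q, block {A,F,G,M,N} splits into {A,F,M} and {G,N}.
On input p, block {B,C,H,J} splits into {B,H} and {C} and {J}.
Refine {A,F,M} on symbol q: members go to different blocks, giving {A,F} and {M}.
Refine {B,H} on symbol q: members go to different blocks, giving {B} and {H}.
The partition is now stable with 8 blocks: {A,F} | {B} | {K} | {G,N} | {C} | {J} | {M} | {H}.
J and G end up in different blocks, so they are distinguishable. For instance, the string 'ε' is accepted from only G.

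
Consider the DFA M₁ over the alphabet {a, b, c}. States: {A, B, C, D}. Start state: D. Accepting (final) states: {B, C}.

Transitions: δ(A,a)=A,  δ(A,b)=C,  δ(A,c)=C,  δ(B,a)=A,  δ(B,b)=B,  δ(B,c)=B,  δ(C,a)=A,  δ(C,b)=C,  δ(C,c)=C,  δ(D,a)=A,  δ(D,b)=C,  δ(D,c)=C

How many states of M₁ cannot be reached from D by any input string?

BFS from D reaches {A, C, D}; the 1 state(s) B are never visited.

1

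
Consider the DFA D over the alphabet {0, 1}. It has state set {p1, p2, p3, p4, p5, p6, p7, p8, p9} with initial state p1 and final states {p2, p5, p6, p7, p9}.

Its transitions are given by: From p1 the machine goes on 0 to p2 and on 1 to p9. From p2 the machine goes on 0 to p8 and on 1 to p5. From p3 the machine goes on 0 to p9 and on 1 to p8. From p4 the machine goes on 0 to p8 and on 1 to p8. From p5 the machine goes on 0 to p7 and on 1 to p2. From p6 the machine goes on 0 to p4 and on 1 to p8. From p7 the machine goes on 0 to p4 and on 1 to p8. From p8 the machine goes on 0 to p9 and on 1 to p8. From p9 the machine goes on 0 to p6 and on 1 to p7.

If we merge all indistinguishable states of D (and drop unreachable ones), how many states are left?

First remove the unreachable states {p3}; 8 states remain.
P0 = {p2,p5,p6,p7,p9} | {p1,p4,p8}.
Split {p2,p5,p6,p7,p9} by δ(·,0) → {p2,p6,p7} and {p5,p9}.
Split {p2,p6,p7} by δ(·,1) → {p6,p7} and {p2}.
Refine {p1,p4,p8} on symbol 0: members go to different blocks, giving {p1} and {p4} and {p8}.
Split {p5,p9} by δ(·,1) → {p5} and {p9}.
The partition is now stable with 7 blocks: {p6,p7} | {p1} | {p5} | {p2} | {p4} | {p8} | {p9}.

7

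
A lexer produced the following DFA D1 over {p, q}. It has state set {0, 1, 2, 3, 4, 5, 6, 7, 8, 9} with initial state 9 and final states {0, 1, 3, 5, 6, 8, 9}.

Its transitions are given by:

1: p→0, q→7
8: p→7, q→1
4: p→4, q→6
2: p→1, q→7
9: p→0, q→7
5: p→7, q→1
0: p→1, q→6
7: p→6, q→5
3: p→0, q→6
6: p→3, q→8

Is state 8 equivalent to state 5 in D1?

States {2,4} cannot be reached from the start state, so discard them.
P0 = {0,1,3,5,6,8,9} | {7}.
Split {0,1,3,5,6,8,9} by δ(·,p) → {0,1,3,6,9} and {5,8}.
Refine {0,1,3,6,9} on symbol q: members go to different blocks, giving {0,3} and {1,9} and {6}.
Split {0,3} by δ(·,p) → {0} and {3}.
No further refinement is possible. Final partition (6 blocks): {0} | {7} | {5,8} | {1,9} | {6} | {3}.
8 and 5 lie in the same block of the stable partition, so they are equivalent — no string distinguishes them.

Yes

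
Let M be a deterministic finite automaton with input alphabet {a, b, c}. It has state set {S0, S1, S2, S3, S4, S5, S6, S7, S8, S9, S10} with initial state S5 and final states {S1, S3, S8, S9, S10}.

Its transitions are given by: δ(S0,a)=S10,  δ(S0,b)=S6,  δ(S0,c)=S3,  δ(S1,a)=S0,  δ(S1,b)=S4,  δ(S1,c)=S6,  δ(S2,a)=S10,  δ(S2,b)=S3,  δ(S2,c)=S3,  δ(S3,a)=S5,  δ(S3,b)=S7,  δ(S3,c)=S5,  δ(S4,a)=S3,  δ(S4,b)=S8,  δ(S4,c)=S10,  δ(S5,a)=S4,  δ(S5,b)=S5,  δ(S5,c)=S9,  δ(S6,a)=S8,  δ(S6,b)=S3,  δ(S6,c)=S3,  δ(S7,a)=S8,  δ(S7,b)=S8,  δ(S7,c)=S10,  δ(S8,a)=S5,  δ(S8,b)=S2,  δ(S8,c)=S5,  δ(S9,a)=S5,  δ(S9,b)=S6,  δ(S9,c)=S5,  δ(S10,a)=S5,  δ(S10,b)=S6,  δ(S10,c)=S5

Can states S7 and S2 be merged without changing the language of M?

States {S0,S1} cannot be reached from the start state, so discard them.
Start with accepting vs non-accepting: {S3,S8,S9,S10} | {S2,S4,S5,S6,S7}.
Split {S2,S4,S5,S6,S7} by δ(·,a) → {S2,S4,S6,S7} and {S5}.
The partition is now stable with 3 blocks: {S3,S8,S9,S10} | {S2,S4,S6,S7} | {S5}.
S7 and S2 lie in the same block of the stable partition, so they are equivalent — no string distinguishes them.

Yes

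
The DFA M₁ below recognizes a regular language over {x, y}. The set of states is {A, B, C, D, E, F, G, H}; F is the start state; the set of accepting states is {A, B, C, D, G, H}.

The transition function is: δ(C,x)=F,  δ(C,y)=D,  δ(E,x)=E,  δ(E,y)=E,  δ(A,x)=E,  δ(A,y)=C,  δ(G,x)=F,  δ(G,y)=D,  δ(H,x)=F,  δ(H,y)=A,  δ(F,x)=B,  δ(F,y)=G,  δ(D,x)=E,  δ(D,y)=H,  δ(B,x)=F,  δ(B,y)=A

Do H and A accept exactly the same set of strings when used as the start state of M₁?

No

Every state is reachable, so we keep all 8.
P0 = {A,B,C,D,G,H} | {E,F}.
Split {E,F} by δ(·,x) → {E} and {F}.
Split {A,B,C,D,G,H} by δ(·,x) → {B,C,G,H} and {A,D}.
The partition is now stable with 4 blocks: {B,C,G,H} | {E} | {F} | {A,D}.
H and A end up in different blocks, so they are distinguishable. For instance, the string 'xx' is accepted from only H.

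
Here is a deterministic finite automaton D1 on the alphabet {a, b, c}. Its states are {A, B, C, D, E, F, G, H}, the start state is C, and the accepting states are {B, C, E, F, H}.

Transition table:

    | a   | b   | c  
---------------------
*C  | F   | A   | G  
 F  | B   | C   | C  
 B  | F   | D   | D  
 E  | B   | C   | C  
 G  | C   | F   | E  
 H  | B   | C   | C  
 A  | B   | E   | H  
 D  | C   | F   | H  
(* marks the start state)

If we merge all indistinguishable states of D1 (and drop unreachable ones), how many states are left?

3

Every state is reachable, so we keep all 8.
P0 = {B,C,E,F,H} | {A,D,G}.
On input b, block {B,C,E,F,H} splits into {E,F,H} and {B,C}.
No further refinement is possible. Final partition (3 blocks): {E,F,H} | {A,D,G} | {B,C}.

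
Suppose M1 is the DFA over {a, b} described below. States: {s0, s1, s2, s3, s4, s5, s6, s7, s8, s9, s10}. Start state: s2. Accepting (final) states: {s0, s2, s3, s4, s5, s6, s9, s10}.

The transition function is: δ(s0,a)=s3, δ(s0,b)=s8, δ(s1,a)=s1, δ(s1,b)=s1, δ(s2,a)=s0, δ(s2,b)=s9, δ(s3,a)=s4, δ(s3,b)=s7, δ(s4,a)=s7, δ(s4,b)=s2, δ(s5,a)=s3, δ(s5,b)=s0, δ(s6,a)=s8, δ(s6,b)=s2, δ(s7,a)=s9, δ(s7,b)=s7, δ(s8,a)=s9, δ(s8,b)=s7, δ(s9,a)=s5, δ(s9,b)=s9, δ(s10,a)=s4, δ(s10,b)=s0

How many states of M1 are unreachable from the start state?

3

BFS from s2 reaches {s0, s2, s3, s4, s5, s7, s8, s9}; the 3 state(s) s1, s6, s10 are never visited.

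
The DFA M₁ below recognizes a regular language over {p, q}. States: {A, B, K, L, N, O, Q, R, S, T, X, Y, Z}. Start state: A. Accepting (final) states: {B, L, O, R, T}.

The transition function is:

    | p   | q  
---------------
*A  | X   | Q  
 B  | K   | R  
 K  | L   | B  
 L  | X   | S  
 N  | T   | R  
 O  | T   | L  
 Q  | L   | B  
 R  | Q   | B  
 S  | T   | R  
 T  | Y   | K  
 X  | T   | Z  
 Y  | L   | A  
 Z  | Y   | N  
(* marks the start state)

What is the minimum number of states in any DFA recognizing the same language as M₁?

States {O} cannot be reached from the start state, so discard them.
Initial partition by acceptance: {B,L,R,T} | {A,K,N,Q,S,X,Y,Z}.
Split {B,L,R,T} by δ(·,q) → {L,T} and {B,R}.
Refine {A,K,N,Q,S,X,Y,Z} on symbol p: members go to different blocks, giving {K,N,Q,S,X,Y} and {A,Z}.
Split {K,N,Q,S,X,Y} by δ(·,q) → {K,N,Q,S} and {X,Y}.
The partition is now stable with 5 blocks: {L,T} | {K,N,Q,S} | {B,R} | {A,Z} | {X,Y}.

5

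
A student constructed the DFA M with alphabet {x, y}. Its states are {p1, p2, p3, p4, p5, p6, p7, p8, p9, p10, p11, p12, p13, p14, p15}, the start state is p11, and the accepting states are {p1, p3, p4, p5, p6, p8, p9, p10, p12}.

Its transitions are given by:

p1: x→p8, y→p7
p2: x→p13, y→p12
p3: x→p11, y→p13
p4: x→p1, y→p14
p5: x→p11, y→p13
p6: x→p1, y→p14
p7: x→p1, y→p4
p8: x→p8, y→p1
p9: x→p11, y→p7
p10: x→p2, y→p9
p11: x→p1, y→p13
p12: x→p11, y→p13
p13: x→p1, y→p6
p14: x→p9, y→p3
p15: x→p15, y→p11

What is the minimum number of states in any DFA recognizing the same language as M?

7

Reachable states from the start: {p1,p3,p4,p6,p7,p8,p9,p11,p13,p14}. Unreachable: {p2,p5,p10,p12,p15} — drop them.
Initial partition by acceptance: {p1,p3,p4,p6,p8,p9} | {p7,p11,p13,p14}.
Refine {p1,p3,p4,p6,p8,p9} on symbol x: members go to different blocks, giving {p1,p4,p6,p8} and {p3,p9}.
Refine {p1,p4,p6,p8} on symbol y: members go to different blocks, giving {p1,p4,p6} and {p8}.
On input x, block {p1,p4,p6} splits into {p4,p6} and {p1}.
Refine {p7,p11,p13,p14} on symbol x: members go to different blocks, giving {p7,p11,p13} and {p14}.
Split {p7,p11,p13} by δ(·,y) → {p7,p13} and {p11}.
Stable partition: {p4,p6} | {p7,p13} | {p3,p9} | {p8} | {p1} | {p14} | {p11} — 7 equivalence classes.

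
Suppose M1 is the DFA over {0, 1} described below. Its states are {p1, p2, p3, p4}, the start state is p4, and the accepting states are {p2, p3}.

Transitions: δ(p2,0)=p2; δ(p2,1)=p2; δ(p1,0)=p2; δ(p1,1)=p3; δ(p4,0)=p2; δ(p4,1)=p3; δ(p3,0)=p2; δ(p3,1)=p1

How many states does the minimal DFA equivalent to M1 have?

All states are reachable from the start state.
Initial partition by acceptance: {p2,p3} | {p1,p4}.
Split {p2,p3} by δ(·,1) → {p2} and {p3}.
Stable partition: {p2} | {p1,p4} | {p3} — 3 equivalence classes.

3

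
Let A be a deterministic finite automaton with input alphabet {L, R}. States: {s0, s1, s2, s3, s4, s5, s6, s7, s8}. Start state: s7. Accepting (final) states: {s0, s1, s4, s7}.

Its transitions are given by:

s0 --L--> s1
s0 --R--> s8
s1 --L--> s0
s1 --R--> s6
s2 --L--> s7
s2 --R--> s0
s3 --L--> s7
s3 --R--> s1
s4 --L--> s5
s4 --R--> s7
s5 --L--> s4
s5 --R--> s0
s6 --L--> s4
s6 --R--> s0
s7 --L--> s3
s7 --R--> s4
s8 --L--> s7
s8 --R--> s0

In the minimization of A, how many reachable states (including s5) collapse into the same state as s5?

4

Reachable states from the start: {s0,s1,s3,s4,s5,s6,s7,s8}. Unreachable: {s2} — drop them.
Initial partition by acceptance: {s0,s1,s4,s7} | {s3,s5,s6,s8}.
Refine {s0,s1,s4,s7} on symbol L: members go to different blocks, giving {s0,s1} and {s4,s7}.
No further refinement is possible. Final partition (3 blocks): {s0,s1} | {s3,s5,s6,s8} | {s4,s7}.
The equivalence class containing s5 is {s3,s5,s6,s8}, of size 4.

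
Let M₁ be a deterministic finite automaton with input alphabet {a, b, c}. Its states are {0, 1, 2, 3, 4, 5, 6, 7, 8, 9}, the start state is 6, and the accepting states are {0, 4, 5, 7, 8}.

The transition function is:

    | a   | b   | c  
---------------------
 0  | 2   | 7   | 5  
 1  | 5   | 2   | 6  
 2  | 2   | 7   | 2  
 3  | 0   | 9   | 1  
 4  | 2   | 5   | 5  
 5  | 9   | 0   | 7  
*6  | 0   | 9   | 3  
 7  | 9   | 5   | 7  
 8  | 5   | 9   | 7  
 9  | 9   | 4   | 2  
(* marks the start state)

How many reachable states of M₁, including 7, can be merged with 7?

4

States {8} cannot be reached from the start state, so discard them.
Initial partition by acceptance: {0,4,5,7} | {1,2,3,6,9}.
Split {1,2,3,6,9} by δ(·,a) → {1,3,6} and {2,9}.
Stable partition: {0,4,5,7} | {1,3,6} | {2,9} — 3 equivalence classes.
State 7 belongs to the block {0,4,5,7}, which has 4 states.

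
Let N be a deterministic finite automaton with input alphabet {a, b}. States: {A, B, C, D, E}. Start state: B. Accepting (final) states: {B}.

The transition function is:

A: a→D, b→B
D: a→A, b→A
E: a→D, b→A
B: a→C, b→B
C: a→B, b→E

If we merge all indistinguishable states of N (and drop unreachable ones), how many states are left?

P0 = {B} | {A,C,D,E}.
Refine {A,C,D,E} on symbol a: members go to different blocks, giving {A,D,E} and {C}.
Refine {A,D,E} on symbol b: members go to different blocks, giving {D,E} and {A}.
Split {D,E} by δ(·,a) → {D} and {E}.
The partition is now stable with 5 blocks: {B} | {D} | {C} | {A} | {E}.

5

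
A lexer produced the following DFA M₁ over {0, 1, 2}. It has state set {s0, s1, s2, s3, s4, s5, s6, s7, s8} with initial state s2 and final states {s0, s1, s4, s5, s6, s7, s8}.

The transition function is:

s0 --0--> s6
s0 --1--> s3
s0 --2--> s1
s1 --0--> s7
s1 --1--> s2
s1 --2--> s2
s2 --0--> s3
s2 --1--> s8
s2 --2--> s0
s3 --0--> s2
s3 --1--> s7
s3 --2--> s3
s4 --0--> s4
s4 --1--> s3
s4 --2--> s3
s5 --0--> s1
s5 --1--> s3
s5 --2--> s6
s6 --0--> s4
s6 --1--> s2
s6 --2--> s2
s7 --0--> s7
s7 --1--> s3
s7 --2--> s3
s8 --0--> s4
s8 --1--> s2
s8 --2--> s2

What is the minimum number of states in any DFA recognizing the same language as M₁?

Reachable states from the start: {s0,s1,s2,s3,s4,s6,s7,s8}. Unreachable: {s5} — drop them.
Start with accepting vs non-accepting: {s0,s1,s4,s6,s7,s8} | {s2,s3}.
Refine {s0,s1,s4,s6,s7,s8} on symbol 2: members go to different blocks, giving {s1,s4,s6,s7,s8} and {s0}.
Refine {s2,s3} on symbol 2: members go to different blocks, giving {s2} and {s3}.
Split {s1,s4,s6,s7,s8} by δ(·,1) → {s1,s6,s8} and {s4,s7}.
The partition is now stable with 5 blocks: {s1,s6,s8} | {s2} | {s0} | {s3} | {s4,s7}.

5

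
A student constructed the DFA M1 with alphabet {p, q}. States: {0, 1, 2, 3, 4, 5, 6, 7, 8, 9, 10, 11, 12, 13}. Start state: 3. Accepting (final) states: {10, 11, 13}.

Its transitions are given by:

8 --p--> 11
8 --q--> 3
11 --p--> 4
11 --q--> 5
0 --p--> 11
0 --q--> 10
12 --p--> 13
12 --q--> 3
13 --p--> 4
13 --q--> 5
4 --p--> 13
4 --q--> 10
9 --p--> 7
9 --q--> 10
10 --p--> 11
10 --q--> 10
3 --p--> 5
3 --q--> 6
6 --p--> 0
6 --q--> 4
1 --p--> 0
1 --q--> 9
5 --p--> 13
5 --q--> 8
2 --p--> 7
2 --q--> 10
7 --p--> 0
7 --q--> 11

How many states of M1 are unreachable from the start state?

BFS from 3 reaches {0, 3, 4, 5, 6, 8, 10, 11, 13}; the 5 state(s) 1, 2, 7, 9, 12 are never visited.

5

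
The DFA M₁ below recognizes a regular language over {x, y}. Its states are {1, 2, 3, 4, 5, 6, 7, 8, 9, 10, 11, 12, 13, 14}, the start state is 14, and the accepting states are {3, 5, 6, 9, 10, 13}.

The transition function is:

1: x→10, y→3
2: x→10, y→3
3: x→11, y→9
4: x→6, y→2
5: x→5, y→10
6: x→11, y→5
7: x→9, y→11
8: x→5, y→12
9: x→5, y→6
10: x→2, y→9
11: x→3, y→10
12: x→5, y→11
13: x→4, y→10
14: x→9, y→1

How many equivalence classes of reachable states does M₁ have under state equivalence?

4

States {4,7,8,12,13} cannot be reached from the start state, so discard them.
P0 = {3,5,6,9,10} | {1,2,11,14}.
Refine {3,5,6,9,10} on symbol x: members go to different blocks, giving {3,6,10} and {5,9}.
Refine {1,2,11,14} on symbol x: members go to different blocks, giving {1,2,11} and {14}.
Stable partition: {3,6,10} | {1,2,11} | {5,9} | {14} — 4 equivalence classes.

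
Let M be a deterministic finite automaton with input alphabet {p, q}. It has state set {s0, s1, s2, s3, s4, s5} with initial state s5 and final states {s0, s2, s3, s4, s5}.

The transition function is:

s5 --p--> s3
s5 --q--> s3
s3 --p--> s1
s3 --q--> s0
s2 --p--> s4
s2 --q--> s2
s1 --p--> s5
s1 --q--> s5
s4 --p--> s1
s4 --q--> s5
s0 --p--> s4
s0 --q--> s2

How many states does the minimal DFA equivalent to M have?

Start with accepting vs non-accepting: {s0,s2,s3,s4,s5} | {s1}.
Refine {s0,s2,s3,s4,s5} on symbol p: members go to different blocks, giving {s0,s2,s5} and {s3,s4}.
Split {s0,s2,s5} by δ(·,q) → {s0,s2} and {s5}.
Split {s3,s4} by δ(·,q) → {s3} and {s4}.
The partition is now stable with 5 blocks: {s0,s2} | {s1} | {s3} | {s5} | {s4}.

5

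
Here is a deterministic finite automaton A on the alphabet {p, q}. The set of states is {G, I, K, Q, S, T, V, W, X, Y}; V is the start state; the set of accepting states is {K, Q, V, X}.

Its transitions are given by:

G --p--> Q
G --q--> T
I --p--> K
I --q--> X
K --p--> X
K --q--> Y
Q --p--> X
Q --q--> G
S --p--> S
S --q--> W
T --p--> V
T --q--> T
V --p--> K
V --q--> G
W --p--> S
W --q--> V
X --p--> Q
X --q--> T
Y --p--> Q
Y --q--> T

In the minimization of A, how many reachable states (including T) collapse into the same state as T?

First remove the unreachable states {I,S,W}; 7 states remain.
Start with accepting vs non-accepting: {K,Q,V,X} | {G,T,Y}.
Stable partition: {K,Q,V,X} | {G,T,Y} — 2 equivalence classes.
State T belongs to the block {G,T,Y}, which has 3 states.

3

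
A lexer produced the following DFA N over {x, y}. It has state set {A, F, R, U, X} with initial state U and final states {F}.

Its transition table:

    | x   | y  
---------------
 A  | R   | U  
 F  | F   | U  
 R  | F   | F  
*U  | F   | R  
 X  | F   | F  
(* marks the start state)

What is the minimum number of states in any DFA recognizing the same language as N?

3

Reachable states from the start: {F,R,U}. Unreachable: {A,X} — drop them.
P0 = {F} | {R,U}.
Split {R,U} by δ(·,y) → {U} and {R}.
The partition is now stable with 3 blocks: {F} | {U} | {R}.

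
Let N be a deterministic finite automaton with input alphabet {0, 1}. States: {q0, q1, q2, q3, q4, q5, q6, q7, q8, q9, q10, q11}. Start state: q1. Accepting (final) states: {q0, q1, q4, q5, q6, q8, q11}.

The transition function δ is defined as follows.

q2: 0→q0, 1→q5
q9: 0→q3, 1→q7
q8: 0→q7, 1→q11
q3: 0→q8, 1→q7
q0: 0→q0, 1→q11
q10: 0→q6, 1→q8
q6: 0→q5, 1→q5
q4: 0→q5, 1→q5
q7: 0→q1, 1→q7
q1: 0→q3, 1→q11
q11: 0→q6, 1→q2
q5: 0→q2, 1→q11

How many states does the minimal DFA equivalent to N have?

First remove the unreachable states {q4,q9,q10}; 9 states remain.
Start with accepting vs non-accepting: {q0,q1,q5,q6,q8,q11} | {q2,q3,q7}.
Split {q0,q1,q5,q6,q8,q11} by δ(·,0) → {q0,q6,q11} and {q1,q5,q8}.
On input 0, block {q0,q6,q11} splits into {q0,q11} and {q6}.
Split {q0,q11} by δ(·,0) → {q0} and {q11}.
Split {q2,q3,q7} by δ(·,0) → {q3,q7} and {q2}.
On input 0, block {q1,q5,q8} splits into {q1,q8} and {q5}.
The partition is now stable with 7 blocks: {q0} | {q3,q7} | {q1,q8} | {q6} | {q11} | {q2} | {q5}.

7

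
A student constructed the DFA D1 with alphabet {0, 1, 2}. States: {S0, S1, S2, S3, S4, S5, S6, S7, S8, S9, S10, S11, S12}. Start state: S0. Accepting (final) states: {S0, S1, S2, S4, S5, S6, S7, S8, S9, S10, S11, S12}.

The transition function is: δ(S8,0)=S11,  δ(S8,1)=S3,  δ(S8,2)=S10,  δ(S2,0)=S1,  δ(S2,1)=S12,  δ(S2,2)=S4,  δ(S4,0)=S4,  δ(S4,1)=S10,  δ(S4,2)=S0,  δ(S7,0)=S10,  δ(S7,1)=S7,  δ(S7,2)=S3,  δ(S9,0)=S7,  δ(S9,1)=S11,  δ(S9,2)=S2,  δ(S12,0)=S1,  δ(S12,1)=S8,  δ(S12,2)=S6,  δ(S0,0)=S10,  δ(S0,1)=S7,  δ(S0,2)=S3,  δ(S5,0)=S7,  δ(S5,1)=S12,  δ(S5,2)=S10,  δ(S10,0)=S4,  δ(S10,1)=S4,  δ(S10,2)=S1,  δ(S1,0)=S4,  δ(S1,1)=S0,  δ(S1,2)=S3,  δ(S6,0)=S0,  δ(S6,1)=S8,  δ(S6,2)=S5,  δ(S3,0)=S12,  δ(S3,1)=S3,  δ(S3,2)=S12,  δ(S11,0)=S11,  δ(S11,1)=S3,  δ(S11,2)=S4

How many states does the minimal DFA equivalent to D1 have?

7

States {S2,S9} cannot be reached from the start state, so discard them.
Start with accepting vs non-accepting: {S0,S1,S4,S5,S6,S7,S8,S10,S11,S12} | {S3}.
Refine {S0,S1,S4,S5,S6,S7,S8,S10,S11,S12} on symbol 1: members go to different blocks, giving {S0,S1,S4,S5,S6,S7,S10,S12} and {S8,S11}.
On input 1, block {S0,S1,S4,S5,S6,S7,S10,S12} splits into {S0,S1,S4,S5,S7,S10} and {S6,S12}.
On input 1, block {S0,S1,S4,S5,S7,S10} splits into {S0,S1,S4,S7,S10} and {S5}.
Split {S0,S1,S4,S7,S10} by δ(·,2) → {S0,S1,S7} and {S4,S10}.
Refine {S6,S12} on symbol 2: members go to different blocks, giving {S6} and {S12}.
The partition is now stable with 7 blocks: {S0,S1,S7} | {S3} | {S8,S11} | {S6} | {S5} | {S4,S10} | {S12}.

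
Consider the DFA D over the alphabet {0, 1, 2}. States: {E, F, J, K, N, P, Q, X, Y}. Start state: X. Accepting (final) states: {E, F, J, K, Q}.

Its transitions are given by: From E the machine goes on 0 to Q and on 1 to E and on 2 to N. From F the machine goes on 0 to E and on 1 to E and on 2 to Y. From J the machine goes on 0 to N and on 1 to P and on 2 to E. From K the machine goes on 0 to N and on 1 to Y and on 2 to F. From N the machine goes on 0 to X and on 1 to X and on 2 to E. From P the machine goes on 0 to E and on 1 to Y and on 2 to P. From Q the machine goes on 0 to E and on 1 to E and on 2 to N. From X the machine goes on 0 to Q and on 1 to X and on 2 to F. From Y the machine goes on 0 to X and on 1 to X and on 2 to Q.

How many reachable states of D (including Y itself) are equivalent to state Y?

2

States {J,K,P} cannot be reached from the start state, so discard them.
Initial partition by acceptance: {E,F,Q} | {N,X,Y}.
Split {N,X,Y} by δ(·,0) → {N,Y} and {X}.
No further refinement is possible. Final partition (3 blocks): {E,F,Q} | {N,Y} | {X}.
The equivalence class containing Y is {N,Y}, of size 2.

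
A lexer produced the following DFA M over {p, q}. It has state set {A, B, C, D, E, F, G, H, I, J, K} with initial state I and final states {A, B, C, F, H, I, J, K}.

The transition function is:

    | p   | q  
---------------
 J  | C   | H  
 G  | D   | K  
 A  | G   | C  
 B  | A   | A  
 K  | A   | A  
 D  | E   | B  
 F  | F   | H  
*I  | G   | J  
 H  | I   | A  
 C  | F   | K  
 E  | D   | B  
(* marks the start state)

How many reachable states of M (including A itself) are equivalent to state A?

P0 = {A,B,C,F,H,I,J,K} | {D,E,G}.
Split {A,B,C,F,H,I,J,K} by δ(·,p) → {B,C,F,H,J,K} and {A,I}.
Refine {B,C,F,H,J,K} on symbol p: members go to different blocks, giving {B,H,K} and {C,F,J}.
No further refinement is possible. Final partition (4 blocks): {B,H,K} | {D,E,G} | {A,I} | {C,F,J}.
State A belongs to the block {A,I}, which has 2 states.

2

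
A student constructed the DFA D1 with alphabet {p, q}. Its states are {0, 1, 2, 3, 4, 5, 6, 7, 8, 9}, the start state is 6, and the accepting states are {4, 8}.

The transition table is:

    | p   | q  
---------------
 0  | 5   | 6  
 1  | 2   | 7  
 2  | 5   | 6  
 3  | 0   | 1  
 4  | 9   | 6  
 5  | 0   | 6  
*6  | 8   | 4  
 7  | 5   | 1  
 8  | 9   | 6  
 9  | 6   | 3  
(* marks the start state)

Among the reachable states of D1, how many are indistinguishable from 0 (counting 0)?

P0 = {4,8} | {0,1,2,3,5,6,7,9}.
Split {0,1,2,3,5,6,7,9} by δ(·,p) → {0,1,2,3,5,7,9} and {6}.
On input p, block {0,1,2,3,5,7,9} splits into {0,1,2,3,5,7} and {9}.
Split {0,1,2,3,5,7} by δ(·,q) → {0,2,5} and {1,3,7}.
The partition is now stable with 5 blocks: {4,8} | {0,2,5} | {6} | {9} | {1,3,7}.
The equivalence class containing 0 is {0,2,5}, of size 3.

3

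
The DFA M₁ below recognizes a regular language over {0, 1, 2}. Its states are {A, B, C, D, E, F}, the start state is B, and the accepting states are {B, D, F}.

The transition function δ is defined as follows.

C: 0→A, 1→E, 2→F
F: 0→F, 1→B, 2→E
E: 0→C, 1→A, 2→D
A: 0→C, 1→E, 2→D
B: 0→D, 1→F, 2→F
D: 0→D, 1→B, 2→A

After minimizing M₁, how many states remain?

Every state is reachable, so we keep all 6.
Initial partition by acceptance: {B,D,F} | {A,C,E}.
Split {B,D,F} by δ(·,2) → {D,F} and {B}.
Stable partition: {D,F} | {A,C,E} | {B} — 3 equivalence classes.

3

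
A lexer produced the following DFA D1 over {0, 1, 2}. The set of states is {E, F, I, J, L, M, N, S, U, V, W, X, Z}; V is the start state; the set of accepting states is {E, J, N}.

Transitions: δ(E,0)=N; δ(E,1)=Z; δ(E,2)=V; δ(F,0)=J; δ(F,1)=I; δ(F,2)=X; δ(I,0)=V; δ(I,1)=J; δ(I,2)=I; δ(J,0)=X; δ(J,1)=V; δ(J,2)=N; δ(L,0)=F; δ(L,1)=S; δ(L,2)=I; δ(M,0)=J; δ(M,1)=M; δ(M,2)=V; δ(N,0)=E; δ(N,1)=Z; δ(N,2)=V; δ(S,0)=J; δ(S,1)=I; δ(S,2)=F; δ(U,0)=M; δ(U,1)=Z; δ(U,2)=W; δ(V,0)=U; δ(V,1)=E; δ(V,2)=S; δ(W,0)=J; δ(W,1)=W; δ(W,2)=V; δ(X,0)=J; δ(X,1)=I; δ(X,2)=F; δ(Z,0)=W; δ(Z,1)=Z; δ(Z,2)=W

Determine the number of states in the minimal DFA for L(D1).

Reachable states from the start: {E,F,I,J,M,N,S,U,V,W,X,Z}. Unreachable: {L} — drop them.
Start with accepting vs non-accepting: {E,J,N} | {F,I,M,S,U,V,W,X,Z}.
On input 0, block {E,J,N} splits into {E,N} and {J}.
Split {F,I,M,S,U,V,W,X,Z} by δ(·,0) → {F,M,S,W,X} and {I,U,V,Z}.
Split {F,M,S,W,X} by δ(·,1) → {F,S,X} and {M,W}.
On input 0, block {I,U,V,Z} splits into {U,Z} and {I,V}.
On input 0, block {I,V} splits into {V} and {I}.
Stable partition: {E,N} | {F,S,X} | {J} | {U,Z} | {M,W} | {V} | {I} — 7 equivalence classes.

7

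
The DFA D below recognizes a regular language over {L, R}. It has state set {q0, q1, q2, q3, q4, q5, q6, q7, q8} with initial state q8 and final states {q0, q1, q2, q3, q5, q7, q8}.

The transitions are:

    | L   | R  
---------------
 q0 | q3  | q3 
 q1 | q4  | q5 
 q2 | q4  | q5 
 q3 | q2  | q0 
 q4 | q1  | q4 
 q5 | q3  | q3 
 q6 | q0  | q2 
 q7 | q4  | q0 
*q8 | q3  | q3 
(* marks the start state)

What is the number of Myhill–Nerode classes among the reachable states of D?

Reachable states from the start: {q0,q1,q2,q3,q4,q5,q8}. Unreachable: {q6,q7} — drop them.
Start with accepting vs non-accepting: {q0,q1,q2,q3,q5,q8} | {q4}.
Refine {q0,q1,q2,q3,q5,q8} on symbol L: members go to different blocks, giving {q0,q3,q5,q8} and {q1,q2}.
Split {q0,q3,q5,q8} by δ(·,L) → {q0,q5,q8} and {q3}.
The partition is now stable with 4 blocks: {q0,q5,q8} | {q4} | {q1,q2} | {q3}.

4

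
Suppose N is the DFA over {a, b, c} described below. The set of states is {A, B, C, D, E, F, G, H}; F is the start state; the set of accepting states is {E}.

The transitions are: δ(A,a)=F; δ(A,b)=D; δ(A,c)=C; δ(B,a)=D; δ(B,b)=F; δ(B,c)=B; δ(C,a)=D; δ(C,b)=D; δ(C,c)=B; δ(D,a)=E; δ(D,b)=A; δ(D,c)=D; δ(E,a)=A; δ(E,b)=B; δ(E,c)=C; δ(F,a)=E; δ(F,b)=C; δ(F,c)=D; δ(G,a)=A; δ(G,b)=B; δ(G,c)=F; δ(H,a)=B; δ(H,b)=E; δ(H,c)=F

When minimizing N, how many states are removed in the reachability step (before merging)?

2

Starting at F and following transitions, the reachable set is {A, B, C, D, E, F}. That leaves G, H unreachable — 2 in total.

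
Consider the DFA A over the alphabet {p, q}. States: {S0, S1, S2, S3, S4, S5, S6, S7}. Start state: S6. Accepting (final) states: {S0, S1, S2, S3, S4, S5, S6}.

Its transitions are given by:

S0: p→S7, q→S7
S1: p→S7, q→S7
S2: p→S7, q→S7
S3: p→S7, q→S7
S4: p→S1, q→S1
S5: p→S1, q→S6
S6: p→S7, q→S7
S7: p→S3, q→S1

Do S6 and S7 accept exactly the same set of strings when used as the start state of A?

States {S0,S2,S4,S5} cannot be reached from the start state, so discard them.
Initial partition by acceptance: {S1,S3,S6} | {S7}.
Stable partition: {S1,S3,S6} | {S7} — 2 equivalence classes.
S6 and S7 end up in different blocks, so they are distinguishable. For instance, the string 'ε' is accepted from only S6.

No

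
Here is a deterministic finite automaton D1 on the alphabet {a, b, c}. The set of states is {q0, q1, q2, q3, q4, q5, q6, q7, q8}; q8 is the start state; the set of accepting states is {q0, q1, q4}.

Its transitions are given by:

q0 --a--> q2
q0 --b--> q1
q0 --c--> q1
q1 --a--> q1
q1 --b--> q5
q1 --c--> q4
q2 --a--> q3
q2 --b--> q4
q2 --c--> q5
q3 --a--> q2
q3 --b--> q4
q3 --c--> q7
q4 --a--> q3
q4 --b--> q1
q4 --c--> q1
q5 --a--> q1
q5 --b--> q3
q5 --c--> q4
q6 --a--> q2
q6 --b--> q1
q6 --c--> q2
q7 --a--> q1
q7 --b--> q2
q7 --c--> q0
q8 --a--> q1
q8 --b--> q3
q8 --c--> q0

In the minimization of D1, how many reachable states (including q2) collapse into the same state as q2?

2

States {q6} cannot be reached from the start state, so discard them.
Start with accepting vs non-accepting: {q0,q1,q4} | {q2,q3,q5,q7,q8}.
Split {q0,q1,q4} by δ(·,a) → {q0,q4} and {q1}.
Refine {q2,q3,q5,q7,q8} on symbol a: members go to different blocks, giving {q5,q7,q8} and {q2,q3}.
Stable partition: {q0,q4} | {q5,q7,q8} | {q1} | {q2,q3} — 4 equivalence classes.
The equivalence class containing q2 is {q2,q3}, of size 2.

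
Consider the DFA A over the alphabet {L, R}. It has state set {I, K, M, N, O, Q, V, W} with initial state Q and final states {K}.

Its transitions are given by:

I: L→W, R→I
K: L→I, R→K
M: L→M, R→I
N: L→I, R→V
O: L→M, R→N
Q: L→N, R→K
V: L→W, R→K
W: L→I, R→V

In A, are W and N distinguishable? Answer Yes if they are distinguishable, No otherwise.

Reachable states from the start: {I,K,N,Q,V,W}. Unreachable: {M,O} — drop them.
Start with accepting vs non-accepting: {K} | {I,N,Q,V,W}.
On input R, block {I,N,Q,V,W} splits into {I,N,W} and {Q,V}.
On input R, block {I,N,W} splits into {N,W} and {I}.
No further refinement is possible. Final partition (4 blocks): {K} | {N,W} | {Q,V} | {I}.
W and N lie in the same block of the stable partition, so they are equivalent — no string distinguishes them.

No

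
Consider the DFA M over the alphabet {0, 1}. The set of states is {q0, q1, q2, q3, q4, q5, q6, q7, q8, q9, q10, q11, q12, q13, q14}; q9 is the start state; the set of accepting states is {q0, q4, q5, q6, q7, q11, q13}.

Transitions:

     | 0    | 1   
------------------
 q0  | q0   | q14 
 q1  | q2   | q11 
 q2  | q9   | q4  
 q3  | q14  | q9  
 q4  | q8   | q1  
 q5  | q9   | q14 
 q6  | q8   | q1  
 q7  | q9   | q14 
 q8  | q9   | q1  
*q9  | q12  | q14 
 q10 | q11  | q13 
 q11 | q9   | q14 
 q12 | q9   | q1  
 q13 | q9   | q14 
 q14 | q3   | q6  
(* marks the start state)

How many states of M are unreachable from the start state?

5

No path from q9 leads to q0, q5, q7, q10, q13; the other 10 states are all reachable.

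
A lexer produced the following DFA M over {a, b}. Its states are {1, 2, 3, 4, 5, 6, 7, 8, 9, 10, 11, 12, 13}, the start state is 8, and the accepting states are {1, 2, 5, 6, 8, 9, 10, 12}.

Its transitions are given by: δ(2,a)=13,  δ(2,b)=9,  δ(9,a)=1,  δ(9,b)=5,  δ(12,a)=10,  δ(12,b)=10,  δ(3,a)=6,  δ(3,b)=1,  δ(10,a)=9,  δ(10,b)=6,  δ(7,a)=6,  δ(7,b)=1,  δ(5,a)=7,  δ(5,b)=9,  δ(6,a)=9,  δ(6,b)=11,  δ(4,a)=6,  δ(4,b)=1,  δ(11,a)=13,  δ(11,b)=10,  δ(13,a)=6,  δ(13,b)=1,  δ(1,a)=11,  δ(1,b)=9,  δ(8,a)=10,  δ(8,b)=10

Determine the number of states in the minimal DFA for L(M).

8

States {2,3,4,12} cannot be reached from the start state, so discard them.
P0 = {1,5,6,8,9,10} | {7,11,13}.
Refine {1,5,6,8,9,10} on symbol a: members go to different blocks, giving {6,8,9,10} and {1,5}.
On input a, block {6,8,9,10} splits into {6,8,10} and {9}.
Refine {6,8,10} on symbol a: members go to different blocks, giving {6,10} and {8}.
Split {6,10} by δ(·,b) → {6} and {10}.
Split {7,11,13} by δ(·,a) → {7,13} and {11}.
On input a, block {1,5} splits into {1} and {5}.
The partition is now stable with 8 blocks: {6} | {7,13} | {1} | {9} | {8} | {10} | {11} | {5}.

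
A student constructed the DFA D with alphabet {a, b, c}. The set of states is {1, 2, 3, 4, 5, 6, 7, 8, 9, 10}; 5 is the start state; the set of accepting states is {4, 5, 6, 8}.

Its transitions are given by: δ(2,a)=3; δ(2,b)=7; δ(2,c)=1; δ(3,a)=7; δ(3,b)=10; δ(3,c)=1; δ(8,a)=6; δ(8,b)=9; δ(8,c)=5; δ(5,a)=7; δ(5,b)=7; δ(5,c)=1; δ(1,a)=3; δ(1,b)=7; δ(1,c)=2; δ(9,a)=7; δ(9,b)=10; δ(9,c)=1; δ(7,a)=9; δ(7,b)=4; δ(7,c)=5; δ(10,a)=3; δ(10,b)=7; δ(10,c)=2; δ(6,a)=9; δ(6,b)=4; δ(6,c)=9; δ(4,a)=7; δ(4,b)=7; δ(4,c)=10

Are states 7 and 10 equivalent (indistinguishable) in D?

States {6,8} cannot be reached from the start state, so discard them.
Initial partition by acceptance: {4,5} | {1,2,3,7,9,10}.
Refine {1,2,3,7,9,10} on symbol b: members go to different blocks, giving {1,2,3,9,10} and {7}.
Split {1,2,3,9,10} by δ(·,a) → {1,2,10} and {3,9}.
Stable partition: {4,5} | {1,2,10} | {7} | {3,9} — 4 equivalence classes.
7 and 10 end up in different blocks, so they are distinguishable. For instance, the string 'b' is accepted from only 7.

No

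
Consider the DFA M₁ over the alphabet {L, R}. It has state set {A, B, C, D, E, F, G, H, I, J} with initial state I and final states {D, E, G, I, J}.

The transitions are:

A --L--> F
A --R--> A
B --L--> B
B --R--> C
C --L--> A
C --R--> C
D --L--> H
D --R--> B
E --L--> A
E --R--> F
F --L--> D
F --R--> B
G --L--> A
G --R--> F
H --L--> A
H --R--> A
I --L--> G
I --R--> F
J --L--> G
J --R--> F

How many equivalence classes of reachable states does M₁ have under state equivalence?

First remove the unreachable states {E,J}; 8 states remain.
Initial partition by acceptance: {D,G,I} | {A,B,C,F,H}.
On input L, block {D,G,I} splits into {D,G} and {I}.
Refine {A,B,C,F,H} on symbol L: members go to different blocks, giving {A,B,C,H} and {F}.
Refine {D,G} on symbol R: members go to different blocks, giving {D} and {G}.
Split {A,B,C,H} by δ(·,L) → {B,C,H} and {A}.
Refine {B,C,H} on symbol L: members go to different blocks, giving {C,H} and {B}.
Split {C,H} by δ(·,R) → {C} and {H}.
Stable partition: {D} | {C} | {I} | {F} | {G} | {A} | {B} | {H} — 8 equivalence classes.

8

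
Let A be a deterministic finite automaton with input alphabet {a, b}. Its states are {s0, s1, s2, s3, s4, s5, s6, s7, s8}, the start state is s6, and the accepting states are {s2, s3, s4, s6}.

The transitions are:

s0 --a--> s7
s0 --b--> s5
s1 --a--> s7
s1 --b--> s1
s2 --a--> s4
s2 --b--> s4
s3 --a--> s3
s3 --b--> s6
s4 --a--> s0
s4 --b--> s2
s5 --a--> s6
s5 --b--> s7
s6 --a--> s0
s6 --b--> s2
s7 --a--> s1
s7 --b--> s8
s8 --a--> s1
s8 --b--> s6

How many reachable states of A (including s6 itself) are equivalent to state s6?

2

First remove the unreachable states {s3}; 8 states remain.
Initial partition by acceptance: {s2,s4,s6} | {s0,s1,s5,s7,s8}.
On input a, block {s2,s4,s6} splits into {s4,s6} and {s2}.
On input a, block {s0,s1,s5,s7,s8} splits into {s0,s1,s7,s8} and {s5}.
Split {s0,s1,s7,s8} by δ(·,b) → {s1,s7} and {s0} and {s8}.
Split {s1,s7} by δ(·,b) → {s1} and {s7}.
No further refinement is possible. Final partition (7 blocks): {s4,s6} | {s1} | {s2} | {s5} | {s0} | {s8} | {s7}.
State s6 belongs to the block {s4,s6}, which has 2 states.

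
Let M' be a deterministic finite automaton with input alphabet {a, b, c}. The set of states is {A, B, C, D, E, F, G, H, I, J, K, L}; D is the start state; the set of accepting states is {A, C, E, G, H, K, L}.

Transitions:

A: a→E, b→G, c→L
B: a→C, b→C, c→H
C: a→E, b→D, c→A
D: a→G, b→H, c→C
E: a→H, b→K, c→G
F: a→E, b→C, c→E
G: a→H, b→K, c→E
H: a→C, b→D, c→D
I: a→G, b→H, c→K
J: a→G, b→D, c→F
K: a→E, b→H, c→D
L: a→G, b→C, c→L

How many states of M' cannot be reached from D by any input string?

BFS from D reaches {A, C, D, E, G, H, K, L}; the 4 state(s) B, F, I, J are never visited.

4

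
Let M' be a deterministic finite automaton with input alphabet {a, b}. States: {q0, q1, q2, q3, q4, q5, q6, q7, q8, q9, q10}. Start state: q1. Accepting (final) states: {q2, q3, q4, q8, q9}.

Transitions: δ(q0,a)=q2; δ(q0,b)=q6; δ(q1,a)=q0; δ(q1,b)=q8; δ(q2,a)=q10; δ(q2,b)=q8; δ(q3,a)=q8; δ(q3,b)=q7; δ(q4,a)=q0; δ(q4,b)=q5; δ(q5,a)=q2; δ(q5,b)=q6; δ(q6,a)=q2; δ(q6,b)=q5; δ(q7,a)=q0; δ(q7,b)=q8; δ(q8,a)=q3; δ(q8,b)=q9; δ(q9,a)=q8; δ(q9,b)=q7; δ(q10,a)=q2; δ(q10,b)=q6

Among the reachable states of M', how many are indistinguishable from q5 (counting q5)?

States {q4} cannot be reached from the start state, so discard them.
P0 = {q2,q3,q8,q9} | {q0,q1,q5,q6,q7,q10}.
Refine {q2,q3,q8,q9} on symbol a: members go to different blocks, giving {q3,q8,q9} and {q2}.
Split {q3,q8,q9} by δ(·,b) → {q3,q9} and {q8}.
On input a, block {q0,q1,q5,q6,q7,q10} splits into {q0,q5,q6,q10} and {q1,q7}.
No further refinement is possible. Final partition (5 blocks): {q3,q9} | {q0,q5,q6,q10} | {q2} | {q8} | {q1,q7}.
The equivalence class containing q5 is {q0,q5,q6,q10}, of size 4.

4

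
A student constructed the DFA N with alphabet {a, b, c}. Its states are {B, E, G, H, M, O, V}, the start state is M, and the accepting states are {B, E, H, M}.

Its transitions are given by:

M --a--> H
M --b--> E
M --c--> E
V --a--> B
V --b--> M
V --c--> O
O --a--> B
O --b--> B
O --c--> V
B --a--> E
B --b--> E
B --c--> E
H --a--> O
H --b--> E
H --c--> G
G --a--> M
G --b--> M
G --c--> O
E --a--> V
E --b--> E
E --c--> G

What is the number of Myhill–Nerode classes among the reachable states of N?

Initial partition by acceptance: {B,E,H,M} | {G,O,V}.
On input a, block {B,E,H,M} splits into {E,H} and {B,M}.
Stable partition: {E,H} | {G,O,V} | {B,M} — 3 equivalence classes.

3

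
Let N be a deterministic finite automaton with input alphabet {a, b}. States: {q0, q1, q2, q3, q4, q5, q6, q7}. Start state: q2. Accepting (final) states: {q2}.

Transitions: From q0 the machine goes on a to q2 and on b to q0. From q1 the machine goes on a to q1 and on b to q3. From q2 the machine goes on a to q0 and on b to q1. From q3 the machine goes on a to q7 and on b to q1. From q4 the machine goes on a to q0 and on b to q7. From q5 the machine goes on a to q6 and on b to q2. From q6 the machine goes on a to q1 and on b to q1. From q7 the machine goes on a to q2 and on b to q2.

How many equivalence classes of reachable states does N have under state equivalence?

Reachable states from the start: {q0,q1,q2,q3,q7}. Unreachable: {q4,q5,q6} — drop them.
Initial partition by acceptance: {q2} | {q0,q1,q3,q7}.
On input a, block {q0,q1,q3,q7} splits into {q0,q7} and {q1,q3}.
Refine {q0,q7} on symbol b: members go to different blocks, giving {q0} and {q7}.
Refine {q1,q3} on symbol a: members go to different blocks, giving {q1} and {q3}.
No further refinement is possible. Final partition (5 blocks): {q2} | {q0} | {q1} | {q7} | {q3}.

5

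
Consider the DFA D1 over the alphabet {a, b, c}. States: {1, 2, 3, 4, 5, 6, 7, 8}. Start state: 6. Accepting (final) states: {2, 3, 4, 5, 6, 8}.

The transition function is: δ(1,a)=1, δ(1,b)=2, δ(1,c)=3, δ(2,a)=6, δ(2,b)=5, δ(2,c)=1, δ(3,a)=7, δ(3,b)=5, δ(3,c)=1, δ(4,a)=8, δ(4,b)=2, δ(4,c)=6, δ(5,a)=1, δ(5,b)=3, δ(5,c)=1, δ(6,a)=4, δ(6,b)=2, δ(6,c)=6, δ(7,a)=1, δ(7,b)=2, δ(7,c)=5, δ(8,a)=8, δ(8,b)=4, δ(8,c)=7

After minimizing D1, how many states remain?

Start with accepting vs non-accepting: {2,3,4,5,6,8} | {1,7}.
Split {2,3,4,5,6,8} by δ(·,a) → {2,4,6,8} and {3,5}.
Split {2,4,6,8} by δ(·,b) → {4,6,8} and {2}.
Refine {4,6,8} on symbol b: members go to different blocks, giving {4,6} and {8}.
Refine {4,6} on symbol a: members go to different blocks, giving {4} and {6}.
No further refinement is possible. Final partition (6 blocks): {4} | {1,7} | {3,5} | {2} | {8} | {6}.

6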